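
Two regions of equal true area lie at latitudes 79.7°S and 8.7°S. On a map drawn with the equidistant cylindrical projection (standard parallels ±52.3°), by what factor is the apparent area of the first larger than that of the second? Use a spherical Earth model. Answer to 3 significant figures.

The equidistant cylindrical projection with φ₀ = 52.3° has h = 1 (meridians true) and k = cos φ₀ / cos φ along parallels.
Areal scale at 79.7°: h·k = 1.000 × 3.420 = 3.420.
Areal scale at 8.7°: h·k = 1.000 × 0.6186 = 0.6186.
Ratio = 3.420/0.6186 ≈ 5.53.

5.53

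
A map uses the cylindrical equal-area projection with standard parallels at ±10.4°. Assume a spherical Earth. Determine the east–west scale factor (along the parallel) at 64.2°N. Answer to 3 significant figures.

Cylindrical equal-area (φ₀ = 10.4°): h = cos φ / cos 10.4° along meridians, k = cos 10.4° / cos φ along parallels; h·k = 1.
k = cos 10.4° / cos 64.2° = 0.9836/0.4352 = 2.260.

2.26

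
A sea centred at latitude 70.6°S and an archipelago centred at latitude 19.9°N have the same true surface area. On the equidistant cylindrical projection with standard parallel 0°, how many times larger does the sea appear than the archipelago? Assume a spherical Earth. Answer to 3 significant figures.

For the equirectangular projection with φ₀ = 0 (plate carrée), h = 1 along meridians and k = sec φ along parallels.
Areal scale at 70.6°: h·k = 1.000 × 3.011 = 3.011.
Areal scale at 19.9°: h·k = 1.000 × 1.064 = 1.064.
Ratio = 3.011/1.064 ≈ 2.83.

2.83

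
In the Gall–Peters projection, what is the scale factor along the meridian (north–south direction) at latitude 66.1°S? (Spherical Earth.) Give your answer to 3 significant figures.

0.573

Gall–Peters is a cylindrical equal-area projection with standard parallels at ±45°. For cylindrical equal-area with standard parallel φ₀, h = cos φ / cos φ₀ and k = cos φ₀ / cos φ, so h·k = 1.
h = cos 66.1° / cos 45° = 0.4051/0.7071 = 0.5730.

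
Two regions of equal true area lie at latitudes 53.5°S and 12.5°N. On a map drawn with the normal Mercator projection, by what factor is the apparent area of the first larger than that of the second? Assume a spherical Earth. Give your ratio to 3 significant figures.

2.69

Mercator areal scale is sec²φ.
At 53.5°: sec²(53.5°) = 1/0.5948² = 2.826.
At 12.5°: sec²(12.5°) = 1/0.9763² = 1.049.
Ratio = 2.826/1.049 = cos²(12.5°)/cos²(53.5°) ≈ 2.69.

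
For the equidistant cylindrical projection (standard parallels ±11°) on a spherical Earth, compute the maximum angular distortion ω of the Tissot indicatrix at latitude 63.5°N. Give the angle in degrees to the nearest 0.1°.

44.0°

The equidistant cylindrical projection with φ₀ = 11° has h = 1 (meridians true) and k = cos φ₀ / cos φ along parallels.
At 63.5°: h = 1.000, k = 2.200; principal scales a = 2.200, b = 1.000.
sin(ω/2) = (a − b)/(a + b) = 1.200/3.200 = 0.3750, so ω = 2 arcsin(0.3750) ≈ 44.0°.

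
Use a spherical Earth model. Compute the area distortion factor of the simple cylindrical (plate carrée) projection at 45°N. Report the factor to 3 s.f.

1.41

Plate carrée maps x = Rλ, y = Rφ. The meridian scale is h = 1 and the parallel scale is k = 1/cos φ = sec φ.
Areal scale = h·k = 1 × sec φ; at 45°, h = 1.000, k = 1.414, so h·k = 1.414.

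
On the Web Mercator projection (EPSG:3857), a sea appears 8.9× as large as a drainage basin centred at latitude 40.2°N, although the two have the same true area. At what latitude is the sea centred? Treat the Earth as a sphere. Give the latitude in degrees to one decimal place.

75.2°

For equal true areas on Mercator, apparent areas scale as sec²φ, so the ratio is cos²φ₂ / cos²φ₁.
cos²φ₂ / cos²φ₁ = 8.9  ⇒  cos φ₁ = cos 40.2° / √8.9 = 0.7638/2.983 = 0.2560.
φ₁ = arccos(0.2560) ≈ 75.2°.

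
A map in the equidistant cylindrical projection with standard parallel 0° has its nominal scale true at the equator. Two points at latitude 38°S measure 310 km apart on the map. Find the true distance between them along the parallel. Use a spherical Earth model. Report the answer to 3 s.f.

244 km

For the equirectangular projection with φ₀ = 0 (plate carrée), h = 1 along meridians and k = sec φ along parallels.
Along the parallel at 38°, map distances are exaggerated by k = sec 38° = 1.269.
True distance = 310 / 1.269 = 310 × cos 38° ≈ 244 km.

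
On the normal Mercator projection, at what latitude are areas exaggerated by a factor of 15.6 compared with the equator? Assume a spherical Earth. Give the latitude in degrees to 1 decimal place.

75.3°

Mercator areal scale is sec²φ.
sec²φ = 15.6  ⇒  cos²φ = 0.06410  ⇒  cos φ = 0.2532.
φ = arccos(0.2532) ≈ 75.3°.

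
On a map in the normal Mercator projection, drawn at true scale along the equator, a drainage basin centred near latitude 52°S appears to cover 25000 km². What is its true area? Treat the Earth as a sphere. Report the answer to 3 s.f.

Mercator is conformal, so the point scale is isotropic: h = k = sec φ = 1/cos φ.
Areal scale = k² = sec²φ = 1/cos²(52°) = 1/0.6157² = 2.638.
True area = apparent / (areal scale) = 25000 / 2.638 ≈ 9480 km².

9480 km²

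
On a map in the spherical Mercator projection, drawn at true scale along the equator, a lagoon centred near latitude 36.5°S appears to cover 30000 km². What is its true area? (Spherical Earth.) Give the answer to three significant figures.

Mercator is conformal, so the point scale is isotropic: h = k = sec φ = 1/cos φ.
Areal scale = k² = sec²φ = 1/cos²(36.5°) = 1/0.8039² = 1.548.
True area = apparent / (areal scale) = 30000 / 1.548 ≈ 19400 km².

19400 km²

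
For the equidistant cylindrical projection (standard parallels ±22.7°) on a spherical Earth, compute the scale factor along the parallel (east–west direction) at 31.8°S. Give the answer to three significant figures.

In the equirectangular projection with standard parallel φ₀ = 22.7° (x = Rλ cos φ₀, y = Rφ), meridians are true-scale (h = 1) and the parallel scale is k = cos φ₀ / cos φ.
k = cos 22.7° / cos 31.8° = 0.9225/0.8499 = 1.085.

1.09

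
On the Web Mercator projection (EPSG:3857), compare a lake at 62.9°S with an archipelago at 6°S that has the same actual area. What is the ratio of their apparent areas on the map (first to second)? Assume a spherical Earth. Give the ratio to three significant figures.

Mercator is conformal with k = sec φ, so areal scale = k² = sec²φ.
At 62.9°: sec²(62.9°) = 1/0.4555² = 4.819.
At 6°: sec²(6°) = 1/0.9945² = 1.011.
Ratio = 4.819/1.011 = cos²(6°)/cos²(62.9°) ≈ 4.77.

4.77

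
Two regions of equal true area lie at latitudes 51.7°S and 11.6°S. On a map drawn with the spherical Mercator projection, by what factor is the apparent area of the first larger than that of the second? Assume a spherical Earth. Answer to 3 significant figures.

2.50

On Mercator, area is exaggerated by sec²φ = 1/cos²φ.
At 51.7°: sec²(51.7°) = 1/0.6198² = 2.603.
At 11.6°: sec²(11.6°) = 1/0.9796² = 1.042.
Ratio = 2.603/1.042 = cos²(11.6°)/cos²(51.7°) ≈ 2.50.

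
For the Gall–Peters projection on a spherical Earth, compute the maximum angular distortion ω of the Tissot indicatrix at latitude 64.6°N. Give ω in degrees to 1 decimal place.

The Gall–Peters projection is cylindrical equal-area with φ₀ = 45°. For cylindrical equal-area with standard parallel φ₀, h = cos φ / cos φ₀ and k = cos φ₀ / cos φ, so h·k = 1.
At 64.6°: h = 0.6066, k = 1.649; principal scales a = 1.649, b = 0.6066.
sin(ω/2) = (a − b)/(a + b) = 1.042/2.255 = 0.4620, so ω = 2 arcsin(0.4620) ≈ 55.0°.

55.0°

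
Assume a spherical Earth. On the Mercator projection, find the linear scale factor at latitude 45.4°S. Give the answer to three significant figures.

For Mercator, h = k = sec φ (a conformal cylindrical projection has a single point scale, 1/cos φ).
k = 1/cos 45.4° = 1/0.7022 = 1.424.

1.42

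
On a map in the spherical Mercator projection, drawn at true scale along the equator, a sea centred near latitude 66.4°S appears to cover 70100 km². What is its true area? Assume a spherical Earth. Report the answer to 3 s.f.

11200 km²

Mercator is conformal, so the point scale is isotropic: h = k = sec φ = 1/cos φ.
Areal scale = k² = sec²φ = 1/cos²(66.4°) = 1/0.4003² = 6.239.
True area = apparent / (areal scale) = 70100 / 6.239 ≈ 11200 km².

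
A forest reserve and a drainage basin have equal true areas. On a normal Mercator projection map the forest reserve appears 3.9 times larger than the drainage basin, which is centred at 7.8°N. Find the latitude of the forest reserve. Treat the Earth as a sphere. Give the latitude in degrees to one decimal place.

Mercator areal scale is sec²φ, so apparent-area ratio = sec²φ₁ / sec²φ₂ = cos²φ₂ / cos²φ₁.
cos²φ₂ / cos²φ₁ = 3.9  ⇒  cos φ₁ = cos 7.8° / √3.9 = 0.9907/1.975 = 0.5017.
φ₁ = arccos(0.5017) ≈ 59.9°.

59.9°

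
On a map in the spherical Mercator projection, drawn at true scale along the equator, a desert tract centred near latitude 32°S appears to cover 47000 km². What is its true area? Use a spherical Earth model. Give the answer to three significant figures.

33800 km²

For Mercator, h = k = sec φ (a conformal cylindrical projection has a single point scale, 1/cos φ).
Areal scale = k² = sec²φ = 1/cos²(32°) = 1/0.8480² = 1.390.
True area = apparent / (areal scale) = 47000 / 1.390 ≈ 33800 km².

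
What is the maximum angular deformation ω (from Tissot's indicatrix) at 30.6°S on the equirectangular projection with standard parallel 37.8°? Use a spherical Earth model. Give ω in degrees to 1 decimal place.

The equidistant cylindrical projection with φ₀ = 37.8° has h = 1 (meridians true) and k = cos φ₀ / cos φ along parallels.
At 30.6°: h = 1.000, k = 0.9180; principal scales a = 1.000, b = 0.9180.
sin(ω/2) = (a − b)/(a + b) = 0.08201/1.918 = 0.04276, so ω = 2 arcsin(0.04276) ≈ 4.9°.

4.9°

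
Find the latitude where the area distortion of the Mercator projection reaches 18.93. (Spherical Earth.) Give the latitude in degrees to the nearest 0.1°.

Mercator areal scale is sec²φ.
sec²φ = 18.93  ⇒  cos²φ = 0.05283  ⇒  cos φ = 0.2298.
φ = arccos(0.2298) ≈ 76.7°.

76.7°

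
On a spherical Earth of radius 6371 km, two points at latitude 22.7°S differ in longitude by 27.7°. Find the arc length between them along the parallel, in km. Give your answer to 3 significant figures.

Arc length along a parallel = R cos φ · Δλ (with Δλ in radians).
= 6371 × cos 22.7° × (27.7° × π/180) = 6371 × 0.9225 × 0.4835 ≈ 2840 km.

2840 km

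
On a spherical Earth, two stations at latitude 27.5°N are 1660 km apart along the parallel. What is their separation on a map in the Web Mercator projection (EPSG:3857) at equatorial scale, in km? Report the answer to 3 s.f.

Mercator is conformal, so the point scale is isotropic: h = k = sec φ = 1/cos φ.
Along the parallel, k = sec 27.5° = 1/0.8870 = 1.127.
Map distance = 1660 × 1.127 ≈ 1870 km.

1870 km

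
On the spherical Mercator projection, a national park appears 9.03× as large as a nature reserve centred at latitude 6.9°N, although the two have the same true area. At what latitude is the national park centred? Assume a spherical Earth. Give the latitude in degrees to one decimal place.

70.7°

For equal true areas on Mercator, apparent areas scale as sec²φ, so the ratio is cos²φ₂ / cos²φ₁.
cos²φ₂ / cos²φ₁ = 9.03  ⇒  cos φ₁ = cos 6.9° / √9.03 = 0.9928/3.005 = 0.3304.
φ₁ = arccos(0.3304) ≈ 70.7°.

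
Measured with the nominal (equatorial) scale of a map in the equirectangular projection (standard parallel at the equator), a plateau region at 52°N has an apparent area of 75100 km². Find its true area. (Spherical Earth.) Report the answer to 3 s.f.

Plate carrée maps x = Rλ, y = Rφ. The meridian scale is h = 1 and the parallel scale is k = 1/cos φ = sec φ.
Areal scale = h·k = 1 × sec φ; at 52°, h = 1.000, k = 1.624, so h·k = 1.624.
True area = apparent / (areal scale) = 75100 / 1.624 ≈ 46200 km².

46200 km²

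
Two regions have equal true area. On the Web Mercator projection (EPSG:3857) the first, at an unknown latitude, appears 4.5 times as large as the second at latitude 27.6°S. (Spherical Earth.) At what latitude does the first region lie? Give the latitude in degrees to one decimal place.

65.3°

Mercator areal scale is sec²φ, so apparent-area ratio = sec²φ₁ / sec²φ₂ = cos²φ₂ / cos²φ₁.
cos²φ₂ / cos²φ₁ = 4.5  ⇒  cos φ₁ = cos 27.6° / √4.5 = 0.8862/2.121 = 0.4178.
φ₁ = arccos(0.4178) ≈ 65.3°.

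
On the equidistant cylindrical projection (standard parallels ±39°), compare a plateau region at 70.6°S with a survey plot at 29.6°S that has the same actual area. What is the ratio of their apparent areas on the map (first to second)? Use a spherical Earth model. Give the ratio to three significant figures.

2.62

In the equirectangular projection with standard parallel φ₀ = 39° (x = Rλ cos φ₀, y = Rφ), meridians are true-scale (h = 1) and the parallel scale is k = cos φ₀ / cos φ.
Areal scale at 70.6°: h·k = 1.000 × 2.340 = 2.340.
Areal scale at 29.6°: h·k = 1.000 × 0.8938 = 0.8938.
Ratio = 2.340/0.8938 ≈ 2.62.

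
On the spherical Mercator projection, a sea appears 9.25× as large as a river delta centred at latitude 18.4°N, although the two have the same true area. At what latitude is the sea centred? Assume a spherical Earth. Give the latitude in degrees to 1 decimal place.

71.8°

On Mercator, (apparent₁)/(apparent₂) = sec²φ₁ / sec²φ₂ when true areas are equal.
cos²φ₂ / cos²φ₁ = 9.25  ⇒  cos φ₁ = cos 18.4° / √9.25 = 0.9489/3.041 = 0.3120.
φ₁ = arccos(0.3120) ≈ 71.8°.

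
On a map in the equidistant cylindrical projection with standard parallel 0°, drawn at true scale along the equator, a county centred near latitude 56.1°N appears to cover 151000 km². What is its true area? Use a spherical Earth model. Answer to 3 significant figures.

84200 km²

Plate carrée maps x = Rλ, y = Rφ. The meridian scale is h = 1 and the parallel scale is k = 1/cos φ = sec φ.
Areal scale = h·k = 1 × sec φ; at 56.1°, h = 1.000, k = 1.793, so h·k = 1.793.
True area = apparent / (areal scale) = 151000 / 1.793 ≈ 84200 km².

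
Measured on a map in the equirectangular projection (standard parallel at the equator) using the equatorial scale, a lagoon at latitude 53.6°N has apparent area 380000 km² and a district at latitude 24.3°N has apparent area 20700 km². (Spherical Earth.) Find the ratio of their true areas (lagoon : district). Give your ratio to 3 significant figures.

12.0

Plate carrée has h = 1 and k = sec φ, giving areal scale sec φ; true area = (apparent area) · cos φ.
True area of lagoon: 380000 × cos(53.6°) = 380000 × 0.5934 = 225500 km².
True area of district: 20700 × cos(24.3°) = 20700 × 0.9114 = 18870 km².
Ratio = 225500 / 18870 ≈ 12.0.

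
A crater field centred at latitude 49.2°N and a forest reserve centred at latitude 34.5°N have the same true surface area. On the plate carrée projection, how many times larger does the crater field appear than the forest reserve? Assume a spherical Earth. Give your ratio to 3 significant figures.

1.26

Plate carrée maps x = Rλ, y = Rφ. The meridian scale is h = 1 and the parallel scale is k = 1/cos φ = sec φ.
Areal scale at 49.2°: h·k = 1.000 × 1.530 = 1.530.
Areal scale at 34.5°: h·k = 1.000 × 1.213 = 1.213.
Ratio = 1.530/1.213 ≈ 1.26.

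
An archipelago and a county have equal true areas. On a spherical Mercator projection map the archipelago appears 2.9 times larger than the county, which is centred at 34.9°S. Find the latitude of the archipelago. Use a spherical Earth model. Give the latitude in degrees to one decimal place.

61.2°

Mercator areal scale is sec²φ, so apparent-area ratio = sec²φ₁ / sec²φ₂ = cos²φ₂ / cos²φ₁.
cos²φ₂ / cos²φ₁ = 2.9  ⇒  cos φ₁ = cos 34.9° / √2.9 = 0.8202/1.703 = 0.4816.
φ₁ = arccos(0.4816) ≈ 61.2°.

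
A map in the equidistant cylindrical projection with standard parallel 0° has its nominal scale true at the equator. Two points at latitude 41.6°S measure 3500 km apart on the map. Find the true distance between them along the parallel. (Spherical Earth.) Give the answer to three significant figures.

2620 km

For the equirectangular projection with φ₀ = 0 (plate carrée), h = 1 along meridians and k = sec φ along parallels.
Along the parallel at 41.6°, map distances are exaggerated by k = sec 41.6° = 1.337.
True distance = 3500 / 1.337 = 3500 × cos 41.6° ≈ 2620 km.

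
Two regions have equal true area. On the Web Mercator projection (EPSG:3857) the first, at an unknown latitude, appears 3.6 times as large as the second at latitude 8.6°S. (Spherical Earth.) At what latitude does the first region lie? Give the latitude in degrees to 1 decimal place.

Mercator areal scale is sec²φ, so apparent-area ratio = sec²φ₁ / sec²φ₂ = cos²φ₂ / cos²φ₁.
cos²φ₂ / cos²φ₁ = 3.6  ⇒  cos φ₁ = cos 8.6° / √3.6 = 0.9888/1.897 = 0.5211.
φ₁ = arccos(0.5211) ≈ 58.6°.

58.6°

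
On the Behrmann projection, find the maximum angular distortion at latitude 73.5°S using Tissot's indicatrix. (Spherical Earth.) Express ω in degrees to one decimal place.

The Behrmann projection is cylindrical equal-area with φ₀ = 30°. Cylindrical equal-area (φ₀ = 30°): h = cos φ / cos 30° along meridians, k = cos 30° / cos φ along parallels; h·k = 1.
At 73.5°: h = 0.3280, k = 3.049; principal scales a = 3.049, b = 0.3280.
sin(ω/2) = (a − b)/(a + b) = 2.721/3.377 = 0.8058, so ω = 2 arcsin(0.8058) ≈ 107.4°.

107.4°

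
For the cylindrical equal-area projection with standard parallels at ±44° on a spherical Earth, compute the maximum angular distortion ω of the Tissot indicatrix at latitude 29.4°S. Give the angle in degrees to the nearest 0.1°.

A cylindrical equal-area projection with standard parallel φ₀ has meridian scale h = cos φ / cos φ₀ and parallel scale k = cos φ₀ / cos φ (so areas are preserved, h·k = 1).
At 29.4°: h = 1.211, k = 0.8257; principal scales a = 1.211, b = 0.8257.
sin(ω/2) = (a − b)/(a + b) = 0.3855/2.037 = 0.1892, so ω = 2 arcsin(0.1892) ≈ 21.8°.

21.8°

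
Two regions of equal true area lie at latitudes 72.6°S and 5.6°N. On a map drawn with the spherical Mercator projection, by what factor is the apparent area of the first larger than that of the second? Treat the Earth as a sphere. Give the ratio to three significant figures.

Mercator areal scale is sec²φ.
At 72.6°: sec²(72.6°) = 1/0.2990² = 11.18.
At 5.6°: sec²(5.6°) = 1/0.9952² = 1.010.
Ratio = 11.18/1.010 = cos²(5.6°)/cos²(72.6°) ≈ 11.1.

11.1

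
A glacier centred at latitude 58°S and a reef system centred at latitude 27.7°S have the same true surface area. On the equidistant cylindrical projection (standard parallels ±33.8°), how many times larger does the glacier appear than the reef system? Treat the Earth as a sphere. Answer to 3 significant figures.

With standard parallel φ₀ = 33.8°, the equirectangular projection gives x = Rλ cos φ₀, y = Rφ, so h = 1 and k = cos 33.8° / cos φ.
Areal scale at 58°: h·k = 1.000 × 1.568 = 1.568.
Areal scale at 27.7°: h·k = 1.000 × 0.9385 = 0.9385.
Ratio = 1.568/0.9385 ≈ 1.67.

1.67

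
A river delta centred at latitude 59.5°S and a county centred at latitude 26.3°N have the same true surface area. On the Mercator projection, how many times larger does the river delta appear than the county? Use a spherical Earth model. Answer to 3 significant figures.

3.12

Mercator is conformal with k = sec φ, so areal scale = k² = sec²φ.
At 59.5°: sec²(59.5°) = 1/0.5075² = 3.882.
At 26.3°: sec²(26.3°) = 1/0.8965² = 1.244.
Ratio = 3.882/1.244 = cos²(26.3°)/cos²(59.5°) ≈ 3.12.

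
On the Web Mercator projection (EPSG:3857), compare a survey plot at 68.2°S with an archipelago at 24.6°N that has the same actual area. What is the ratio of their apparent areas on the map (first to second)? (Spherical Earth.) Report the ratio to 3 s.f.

Mercator areal scale is sec²φ.
At 68.2°: sec²(68.2°) = 1/0.3714² = 7.251.
At 24.6°: sec²(24.6°) = 1/0.9092² = 1.210.
Ratio = 7.251/1.210 = cos²(24.6°)/cos²(68.2°) ≈ 5.99.

5.99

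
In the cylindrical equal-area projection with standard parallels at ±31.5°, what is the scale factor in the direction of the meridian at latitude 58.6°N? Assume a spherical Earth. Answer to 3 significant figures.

A cylindrical equal-area projection with standard parallel φ₀ has meridian scale h = cos φ / cos φ₀ and parallel scale k = cos φ₀ / cos φ (so areas are preserved, h·k = 1).
h = cos 58.6° / cos 31.5° = 0.5210/0.8526 = 0.6111.

0.611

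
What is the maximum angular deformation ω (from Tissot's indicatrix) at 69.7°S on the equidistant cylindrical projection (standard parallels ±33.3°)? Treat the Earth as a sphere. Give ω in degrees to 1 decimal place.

In the equirectangular projection with standard parallel φ₀ = 33.3° (x = Rλ cos φ₀, y = Rφ), meridians are true-scale (h = 1) and the parallel scale is k = cos φ₀ / cos φ.
At 69.7°: h = 1.000, k = 2.409; principal scales a = 2.409, b = 1.000.
sin(ω/2) = (a − b)/(a + b) = 1.409/3.409 = 0.4133, so ω = 2 arcsin(0.4133) ≈ 48.8°.

48.8°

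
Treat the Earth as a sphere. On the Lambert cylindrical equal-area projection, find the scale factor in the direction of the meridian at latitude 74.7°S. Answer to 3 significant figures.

The Lambert cylindrical equal-area projection is the cylindrical equal-area projection with its standard parallel at the equator (φ₀ = 0). Cylindrical equal-area (φ₀ = 0°): h = cos φ / cos 0° along meridians, k = cos 0° / cos φ along parallels; h·k = 1.
h = cos 74.7° / cos 0° = 0.2639/1.000 = 0.2639.

0.264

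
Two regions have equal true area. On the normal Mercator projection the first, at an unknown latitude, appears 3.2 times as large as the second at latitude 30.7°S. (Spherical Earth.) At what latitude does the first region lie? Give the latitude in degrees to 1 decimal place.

61.3°

For equal true areas on Mercator, apparent areas scale as sec²φ, so the ratio is cos²φ₂ / cos²φ₁.
cos²φ₂ / cos²φ₁ = 3.2  ⇒  cos φ₁ = cos 30.7° / √3.2 = 0.8599/1.789 = 0.4807.
φ₁ = arccos(0.4807) ≈ 61.3°.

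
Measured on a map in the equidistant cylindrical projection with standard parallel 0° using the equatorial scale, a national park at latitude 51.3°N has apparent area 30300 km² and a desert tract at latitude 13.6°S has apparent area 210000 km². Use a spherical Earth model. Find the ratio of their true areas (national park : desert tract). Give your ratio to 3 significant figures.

On the plate carrée, areal scale = h·k = 1 × sec φ, so true area = apparent × cos φ.
True area of national park: 30300 × cos(51.3°) = 30300 × 0.6252 = 18940 km².
True area of desert tract: 210000 × cos(13.6°) = 210000 × 0.9720 = 204100 km².
Ratio = 18940 / 204100 ≈ 0.0928.

0.0928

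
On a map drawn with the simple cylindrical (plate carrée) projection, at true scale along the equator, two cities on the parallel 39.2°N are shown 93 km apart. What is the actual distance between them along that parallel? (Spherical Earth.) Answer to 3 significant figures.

72.1 km

In the plate carrée (x = Rλ, y = Rφ), meridians are true-scale (h = 1) and parallels are stretched by k = sec φ.
Along the parallel at 39.2°, map distances are exaggerated by k = sec 39.2° = 1.290.
True distance = 93 / 1.290 = 93 × cos 39.2° ≈ 72.1 km.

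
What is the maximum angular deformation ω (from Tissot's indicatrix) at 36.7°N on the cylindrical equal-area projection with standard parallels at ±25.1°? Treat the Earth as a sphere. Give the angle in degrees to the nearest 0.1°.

A cylindrical equal-area projection with standard parallel φ₀ has meridian scale h = cos φ / cos φ₀ and parallel scale k = cos φ₀ / cos φ (so areas are preserved, h·k = 1).
At 36.7°: h = 0.8854, k = 1.129; principal scales a = 1.129, b = 0.8854.
sin(ω/2) = (a − b)/(a + b) = 0.2441/2.015 = 0.1211, so ω = 2 arcsin(0.1211) ≈ 13.9°.

13.9°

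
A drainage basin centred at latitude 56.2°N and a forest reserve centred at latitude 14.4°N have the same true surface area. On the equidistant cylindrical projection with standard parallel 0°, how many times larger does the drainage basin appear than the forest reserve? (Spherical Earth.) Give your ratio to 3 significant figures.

Plate carrée maps x = Rλ, y = Rφ. The meridian scale is h = 1 and the parallel scale is k = 1/cos φ = sec φ.
Areal scale at 56.2°: h·k = 1.000 × 1.798 = 1.798.
Areal scale at 14.4°: h·k = 1.000 × 1.032 = 1.032.
Ratio = 1.798/1.032 ≈ 1.74.

1.74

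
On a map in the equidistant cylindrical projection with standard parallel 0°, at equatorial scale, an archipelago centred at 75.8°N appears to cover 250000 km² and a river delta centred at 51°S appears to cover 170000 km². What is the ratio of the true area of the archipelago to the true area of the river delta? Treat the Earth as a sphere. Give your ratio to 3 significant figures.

0.573

On the plate carrée, areal scale = h·k = 1 × sec φ, so true area = apparent × cos φ.
True area of archipelago: 250000 × cos(75.8°) = 250000 × 0.2453 = 61330 km².
True area of river delta: 170000 × cos(51°) = 170000 × 0.6293 = 107000 km².
Ratio = 61330 / 107000 ≈ 0.573.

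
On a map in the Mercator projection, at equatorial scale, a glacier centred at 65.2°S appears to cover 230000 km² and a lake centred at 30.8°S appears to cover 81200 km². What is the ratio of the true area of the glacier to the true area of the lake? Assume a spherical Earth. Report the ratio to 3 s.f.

0.675

Since Mercator area scale is 1/cos²φ, the true area equals the apparent area multiplied by cos²φ.
True area of glacier: 230000 × cos²(65.2°) = 230000 × 0.1759 = 40470 km².
True area of lake: 81200 × cos²(30.8°) = 81200 × 0.7378 = 59910 km².
Ratio = 40470 / 59910 ≈ 0.675.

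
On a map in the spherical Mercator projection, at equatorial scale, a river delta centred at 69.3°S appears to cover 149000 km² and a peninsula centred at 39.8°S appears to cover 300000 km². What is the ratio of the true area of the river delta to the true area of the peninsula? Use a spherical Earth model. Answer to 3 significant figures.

On Mercator the areal scale is sec²φ, so true area = apparent × cos²φ.
True area of river delta: 149000 × cos²(69.3°) = 149000 × 0.1249 = 18620 km².
True area of peninsula: 300000 × cos²(39.8°) = 300000 × 0.5903 = 177100 km².
Ratio = 18620 / 177100 ≈ 0.105.

0.105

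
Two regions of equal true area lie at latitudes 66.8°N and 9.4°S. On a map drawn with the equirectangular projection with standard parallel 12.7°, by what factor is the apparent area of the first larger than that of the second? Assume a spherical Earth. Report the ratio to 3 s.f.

2.50

The equidistant cylindrical projection with φ₀ = 12.7° has h = 1 (meridians true) and k = cos φ₀ / cos φ along parallels.
Areal scale at 66.8°: h·k = 1.000 × 2.476 = 2.476.
Areal scale at 9.4°: h·k = 1.000 × 0.9888 = 0.9888.
Ratio = 2.476/0.9888 ≈ 2.50.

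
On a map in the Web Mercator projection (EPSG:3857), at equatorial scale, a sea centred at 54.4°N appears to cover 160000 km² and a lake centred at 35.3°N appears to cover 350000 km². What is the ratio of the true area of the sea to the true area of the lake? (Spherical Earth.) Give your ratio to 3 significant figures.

0.233

On Mercator the areal scale is sec²φ, so true area = apparent × cos²φ.
True area of sea: 160000 × cos²(54.4°) = 160000 × 0.3389 = 54220 km².
True area of lake: 350000 × cos²(35.3°) = 350000 × 0.6661 = 233100 km².
Ratio = 54220 / 233100 ≈ 0.233.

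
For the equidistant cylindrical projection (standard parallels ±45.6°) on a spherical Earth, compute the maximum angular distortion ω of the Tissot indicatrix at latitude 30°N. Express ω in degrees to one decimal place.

12.2°

The equidistant cylindrical projection with φ₀ = 45.6° has h = 1 (meridians true) and k = cos φ₀ / cos φ along parallels.
At 30°: h = 1.000, k = 0.8079; principal scales a = 1.000, b = 0.8079.
sin(ω/2) = (a − b)/(a + b) = 0.1921/1.808 = 0.1063, so ω = 2 arcsin(0.1063) ≈ 12.2°.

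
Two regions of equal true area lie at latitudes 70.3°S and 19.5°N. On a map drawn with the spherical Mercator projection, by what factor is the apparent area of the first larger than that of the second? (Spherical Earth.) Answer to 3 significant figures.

Mercator is conformal with k = sec φ, so areal scale = k² = sec²φ.
At 70.3°: sec²(70.3°) = 1/0.3371² = 8.800.
At 19.5°: sec²(19.5°) = 1/0.9426² = 1.125.
Ratio = 8.800/1.125 = cos²(19.5°)/cos²(70.3°) ≈ 7.82.

7.82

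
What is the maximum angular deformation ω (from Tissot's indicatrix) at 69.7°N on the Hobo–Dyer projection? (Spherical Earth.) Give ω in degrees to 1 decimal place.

The Hobo–Dyer projection is cylindrical equal-area with φ₀ = 37.5°. Cylindrical equal-area (φ₀ = 37.5°): h = cos φ / cos 37.5° along meridians, k = cos 37.5° / cos φ along parallels; h·k = 1.
At 69.7°: h = 0.4373, k = 2.287; principal scales a = 2.287, b = 0.4373.
sin(ω/2) = (a − b)/(a + b) = 1.849/2.724 = 0.6789, so ω = 2 arcsin(0.6789) ≈ 85.5°.

85.5°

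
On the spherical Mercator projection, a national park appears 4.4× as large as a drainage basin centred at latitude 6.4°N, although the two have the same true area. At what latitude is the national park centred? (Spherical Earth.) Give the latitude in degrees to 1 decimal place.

For equal true areas on Mercator, apparent areas scale as sec²φ, so the ratio is cos²φ₂ / cos²φ₁.
cos²φ₂ / cos²φ₁ = 4.4  ⇒  cos φ₁ = cos 6.4° / √4.4 = 0.9938/2.098 = 0.4738.
φ₁ = arccos(0.4738) ≈ 61.7°.

61.7°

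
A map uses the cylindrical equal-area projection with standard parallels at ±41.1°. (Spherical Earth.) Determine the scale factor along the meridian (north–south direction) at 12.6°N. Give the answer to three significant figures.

1.30

A cylindrical equal-area projection with standard parallel φ₀ has meridian scale h = cos φ / cos φ₀ and parallel scale k = cos φ₀ / cos φ (so areas are preserved, h·k = 1).
h = cos 12.6° / cos 41.1° = 0.9759/0.7536 = 1.295.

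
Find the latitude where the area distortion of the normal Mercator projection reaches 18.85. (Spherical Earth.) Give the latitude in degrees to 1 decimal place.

Mercator areal scale is sec²φ.
sec²φ = 18.85  ⇒  cos²φ = 0.05305  ⇒  cos φ = 0.2303.
φ = arccos(0.2303) ≈ 76.7°.

76.7°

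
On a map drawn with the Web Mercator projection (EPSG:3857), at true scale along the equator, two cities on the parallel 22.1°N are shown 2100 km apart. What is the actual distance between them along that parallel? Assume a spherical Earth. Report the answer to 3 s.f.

The Mercator projection is conformal; its linear scale factor is the same in every direction and equals sec φ = 1/cos φ.
Along the parallel at 22.1°, map distances are exaggerated by k = sec 22.1° = 1.079.
True distance = 2100 / 1.079 = 2100 × cos 22.1° ≈ 1950 km.

1950 km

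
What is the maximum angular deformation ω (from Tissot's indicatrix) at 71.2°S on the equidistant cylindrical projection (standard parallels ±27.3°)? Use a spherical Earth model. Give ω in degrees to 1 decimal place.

55.8°

In the equirectangular projection with standard parallel φ₀ = 27.3° (x = Rλ cos φ₀, y = Rφ), meridians are true-scale (h = 1) and the parallel scale is k = cos φ₀ / cos φ.
At 71.2°: h = 1.000, k = 2.757; principal scales a = 2.757, b = 1.000.
sin(ω/2) = (a − b)/(a + b) = 1.757/3.757 = 0.4677, so ω = 2 arcsin(0.4677) ≈ 55.8°.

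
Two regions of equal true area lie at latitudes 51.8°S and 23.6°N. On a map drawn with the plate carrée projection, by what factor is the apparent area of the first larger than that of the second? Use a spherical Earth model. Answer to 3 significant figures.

For the equirectangular projection with φ₀ = 0 (plate carrée), h = 1 along meridians and k = sec φ along parallels.
Areal scale at 51.8°: h·k = 1.000 × 1.617 = 1.617.
Areal scale at 23.6°: h·k = 1.000 × 1.091 = 1.091.
Ratio = 1.617/1.091 ≈ 1.48.

1.48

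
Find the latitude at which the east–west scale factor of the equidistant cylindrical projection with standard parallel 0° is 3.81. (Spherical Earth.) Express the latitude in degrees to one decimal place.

74.8°

Plate carrée: h = 1, k = sec φ along parallels.
sec φ = 3.81  ⇒  cos φ = 0.2625  ⇒  φ ≈ 74.8°.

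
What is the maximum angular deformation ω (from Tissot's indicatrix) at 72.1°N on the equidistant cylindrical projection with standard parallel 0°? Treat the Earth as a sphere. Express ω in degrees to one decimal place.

64.0°

For the equirectangular projection with φ₀ = 0 (plate carrée), h = 1 along meridians and k = sec φ along parallels.
At 72.1°: h = 1.000, k = 3.254; principal scales a = 3.254, b = 1.000.
sin(ω/2) = (a − b)/(a + b) = 2.254/4.254 = 0.5298, so ω = 2 arcsin(0.5298) ≈ 64.0°.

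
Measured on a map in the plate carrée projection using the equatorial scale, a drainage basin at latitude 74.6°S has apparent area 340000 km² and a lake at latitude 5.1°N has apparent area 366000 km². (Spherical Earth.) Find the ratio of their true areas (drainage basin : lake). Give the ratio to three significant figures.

On the plate carrée, areal scale = h·k = 1 × sec φ, so true area = apparent × cos φ.
True area of drainage basin: 340000 × cos(74.6°) = 340000 × 0.2656 = 90290 km².
True area of lake: 366000 × cos(5.1°) = 366000 × 0.9960 = 364600 km².
Ratio = 90290 / 364600 ≈ 0.248.

0.248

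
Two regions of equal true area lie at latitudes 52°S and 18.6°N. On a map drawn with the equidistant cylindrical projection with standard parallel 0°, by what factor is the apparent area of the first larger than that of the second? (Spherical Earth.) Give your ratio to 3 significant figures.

Plate carrée maps x = Rλ, y = Rφ. The meridian scale is h = 1 and the parallel scale is k = 1/cos φ = sec φ.
Areal scale at 52°: h·k = 1.000 × 1.624 = 1.624.
Areal scale at 18.6°: h·k = 1.000 × 1.055 = 1.055.
Ratio = 1.624/1.055 ≈ 1.54.

1.54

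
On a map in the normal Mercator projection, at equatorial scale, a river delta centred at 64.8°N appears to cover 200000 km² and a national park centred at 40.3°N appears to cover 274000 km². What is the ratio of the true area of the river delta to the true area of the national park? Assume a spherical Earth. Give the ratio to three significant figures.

0.227

Mercator's areal exaggeration is sec²φ; hence true area = (apparent area) · cos²φ.
True area of river delta: 200000 × cos²(64.8°) = 200000 × 0.1813 = 36260 km².
True area of national park: 274000 × cos²(40.3°) = 274000 × 0.5817 = 159400 km².
Ratio = 36260 / 159400 ≈ 0.227.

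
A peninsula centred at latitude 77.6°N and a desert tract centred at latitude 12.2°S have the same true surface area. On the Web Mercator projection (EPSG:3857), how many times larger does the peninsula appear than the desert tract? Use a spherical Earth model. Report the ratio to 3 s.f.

Mercator areal scale is sec²φ.
At 77.6°: sec²(77.6°) = 1/0.2147² = 21.69.
At 12.2°: sec²(12.2°) = 1/0.9774² = 1.047.
Ratio = 21.69/1.047 = cos²(12.2°)/cos²(77.6°) ≈ 20.7.

20.7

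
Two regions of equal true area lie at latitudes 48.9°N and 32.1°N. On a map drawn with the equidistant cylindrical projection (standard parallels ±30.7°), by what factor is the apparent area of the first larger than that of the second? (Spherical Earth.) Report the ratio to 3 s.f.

1.29

In the equirectangular projection with standard parallel φ₀ = 30.7° (x = Rλ cos φ₀, y = Rφ), meridians are true-scale (h = 1) and the parallel scale is k = cos φ₀ / cos φ.
Areal scale at 48.9°: h·k = 1.000 × 1.308 = 1.308.
Areal scale at 32.1°: h·k = 1.000 × 1.015 = 1.015.
Ratio = 1.308/1.015 ≈ 1.29.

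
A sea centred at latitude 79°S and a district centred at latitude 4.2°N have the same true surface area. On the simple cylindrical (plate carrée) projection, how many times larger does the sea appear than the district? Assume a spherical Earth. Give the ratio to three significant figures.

Plate carrée maps x = Rλ, y = Rφ. The meridian scale is h = 1 and the parallel scale is k = 1/cos φ = sec φ.
Areal scale at 79°: h·k = 1.000 × 5.241 = 5.241.
Areal scale at 4.2°: h·k = 1.000 × 1.003 = 1.003.
Ratio = 5.241/1.003 ≈ 5.23.

5.23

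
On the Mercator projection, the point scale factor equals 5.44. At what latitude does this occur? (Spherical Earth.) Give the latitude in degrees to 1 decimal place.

Mercator scale is k = sec φ = 1/cos φ.
1/cos φ = 5.44  ⇒  cos φ = 0.1838  ⇒  φ = arccos(0.1838) ≈ 79.4°.

79.4°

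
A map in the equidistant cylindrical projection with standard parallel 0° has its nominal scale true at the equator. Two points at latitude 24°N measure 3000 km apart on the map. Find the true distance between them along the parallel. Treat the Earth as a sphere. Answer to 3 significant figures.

2740 km

Plate carrée maps x = Rλ, y = Rφ. The meridian scale is h = 1 and the parallel scale is k = 1/cos φ = sec φ.
Along the parallel at 24°, map distances are exaggerated by k = sec 24° = 1.095.
True distance = 3000 / 1.095 = 3000 × cos 24° ≈ 2740 km.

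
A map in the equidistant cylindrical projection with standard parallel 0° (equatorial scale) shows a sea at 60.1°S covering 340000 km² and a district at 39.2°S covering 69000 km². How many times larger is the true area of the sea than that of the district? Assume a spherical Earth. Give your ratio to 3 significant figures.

On the plate carrée, areal scale = h·k = 1 × sec φ, so true area = apparent × cos φ.
True area of sea: 340000 × cos(60.1°) = 340000 × 0.4985 = 169500 km².
True area of district: 69000 × cos(39.2°) = 69000 × 0.7749 = 53470 km².
Ratio = 169500 / 53470 ≈ 3.17.

3.17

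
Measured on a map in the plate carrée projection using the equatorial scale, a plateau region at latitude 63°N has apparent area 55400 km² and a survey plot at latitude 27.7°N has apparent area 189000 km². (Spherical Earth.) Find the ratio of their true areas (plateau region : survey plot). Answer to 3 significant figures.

Plate carrée has h = 1 and k = sec φ, giving areal scale sec φ; true area = (apparent area) · cos φ.
True area of plateau region: 55400 × cos(63°) = 55400 × 0.4540 = 25150 km².
True area of survey plot: 189000 × cos(27.7°) = 189000 × 0.8854 = 167300 km².
Ratio = 25150 / 167300 ≈ 0.150.

0.150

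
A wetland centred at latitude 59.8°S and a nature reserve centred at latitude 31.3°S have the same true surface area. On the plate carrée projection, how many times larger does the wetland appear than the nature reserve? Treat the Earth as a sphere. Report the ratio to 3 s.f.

1.70

In the plate carrée (x = Rλ, y = Rφ), meridians are true-scale (h = 1) and parallels are stretched by k = sec φ.
Areal scale at 59.8°: h·k = 1.000 × 1.988 = 1.988.
Areal scale at 31.3°: h·k = 1.000 × 1.170 = 1.170.
Ratio = 1.988/1.170 ≈ 1.70.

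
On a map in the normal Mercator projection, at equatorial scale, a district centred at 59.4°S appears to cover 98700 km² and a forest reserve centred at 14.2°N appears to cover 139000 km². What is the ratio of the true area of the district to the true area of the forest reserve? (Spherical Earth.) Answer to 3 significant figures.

0.196

Mercator's areal exaggeration is sec²φ; hence true area = (apparent area) · cos²φ.
True area of district: 98700 × cos²(59.4°) = 98700 × 0.2591 = 25580 km².
True area of forest reserve: 139000 × cos²(14.2°) = 139000 × 0.9398 = 130600 km².
Ratio = 25580 / 130600 ≈ 0.196.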